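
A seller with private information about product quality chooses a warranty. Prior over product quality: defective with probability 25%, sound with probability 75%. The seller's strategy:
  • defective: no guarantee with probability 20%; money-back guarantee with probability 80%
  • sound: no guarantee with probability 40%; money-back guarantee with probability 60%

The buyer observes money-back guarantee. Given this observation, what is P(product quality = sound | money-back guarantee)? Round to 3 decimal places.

P(money-back guarantee) = 0.25·0.8 + 0.75·0.6 = 0.65
P(sound | money-back guarantee) = (0.75·0.6) / 0.65 = 0.45 / 0.65 = 0.692308

0.692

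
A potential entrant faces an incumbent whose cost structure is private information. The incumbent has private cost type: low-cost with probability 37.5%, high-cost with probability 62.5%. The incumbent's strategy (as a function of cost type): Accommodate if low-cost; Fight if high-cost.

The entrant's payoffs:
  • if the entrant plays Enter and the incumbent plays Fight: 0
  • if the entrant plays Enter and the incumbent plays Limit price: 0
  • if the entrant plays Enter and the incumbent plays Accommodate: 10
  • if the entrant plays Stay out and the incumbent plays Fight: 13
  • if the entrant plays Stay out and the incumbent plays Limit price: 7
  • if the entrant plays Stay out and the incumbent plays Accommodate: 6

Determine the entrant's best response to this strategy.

Compute the entrant's expected payoff for each action, taking the expectation over the incumbent's type.
E[Enter] = 0.375·(10) + 0.625·(0) = 3.75
E[Stay out] = 0.375·(6) + 0.625·(13) = 10.375
Best response: Stay out (10.375 is the largest).

Stay out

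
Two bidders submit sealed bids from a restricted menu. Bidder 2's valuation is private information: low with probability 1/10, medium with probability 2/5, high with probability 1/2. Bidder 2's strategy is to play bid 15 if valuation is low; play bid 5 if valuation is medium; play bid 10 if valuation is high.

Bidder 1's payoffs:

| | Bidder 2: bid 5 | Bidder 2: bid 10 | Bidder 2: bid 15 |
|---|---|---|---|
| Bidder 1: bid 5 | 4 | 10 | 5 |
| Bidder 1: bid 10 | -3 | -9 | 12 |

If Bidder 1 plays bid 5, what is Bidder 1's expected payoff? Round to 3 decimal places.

7.100

E[bid 5] = 1/10·5 + 2/5·4 + 1/2·10 = 1/2 + 8/5 + 5 = 71/10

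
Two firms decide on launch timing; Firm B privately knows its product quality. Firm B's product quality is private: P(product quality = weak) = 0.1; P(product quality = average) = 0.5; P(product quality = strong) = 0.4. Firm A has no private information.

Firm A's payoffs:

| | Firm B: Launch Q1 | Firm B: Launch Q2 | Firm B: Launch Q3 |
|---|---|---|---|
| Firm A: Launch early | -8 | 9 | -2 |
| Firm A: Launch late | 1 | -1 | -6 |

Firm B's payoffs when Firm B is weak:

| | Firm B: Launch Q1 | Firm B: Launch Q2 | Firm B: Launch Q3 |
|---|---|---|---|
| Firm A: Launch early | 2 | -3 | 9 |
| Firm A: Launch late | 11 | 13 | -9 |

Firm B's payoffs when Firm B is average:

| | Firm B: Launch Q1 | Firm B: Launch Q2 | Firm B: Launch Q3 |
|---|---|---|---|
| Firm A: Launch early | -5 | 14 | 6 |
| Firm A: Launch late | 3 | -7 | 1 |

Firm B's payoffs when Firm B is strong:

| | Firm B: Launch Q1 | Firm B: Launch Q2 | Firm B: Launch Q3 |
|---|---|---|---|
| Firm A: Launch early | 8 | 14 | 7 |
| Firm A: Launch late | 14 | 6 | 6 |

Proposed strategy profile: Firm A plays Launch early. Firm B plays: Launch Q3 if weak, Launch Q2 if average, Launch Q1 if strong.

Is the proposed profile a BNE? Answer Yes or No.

No

Firm A plays Launch early: E[Launch early] = 0.1·(-2) + 0.5·(9) + 0.4·(-8) = 1.1; E[Launch late] = -0.7. Best-responding. ✓
Firm B (product quality weak), facing Launch early: Launch Q1 gives 2, Launch Q2 gives -3, Launch Q3 gives 9. Proposed Launch Q3 is best. ✓
Firm B (product quality average), facing Launch early: Launch Q1 gives -5, Launch Q2 gives 14, Launch Q3 gives 6. Proposed Launch Q2 is best. ✓
Firm B (product quality strong), facing Launch early: Launch Q1 gives 8, Launch Q2 gives 14, Launch Q3 gives 7. Proposed Launch Q1 is not best — profitable deviation exists. ✗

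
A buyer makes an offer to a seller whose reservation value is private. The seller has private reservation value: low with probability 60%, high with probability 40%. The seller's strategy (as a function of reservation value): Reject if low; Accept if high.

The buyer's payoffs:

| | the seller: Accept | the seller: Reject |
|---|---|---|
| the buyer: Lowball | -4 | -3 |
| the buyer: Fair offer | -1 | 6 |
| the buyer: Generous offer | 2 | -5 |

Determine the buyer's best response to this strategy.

E[Lowball] = 0.6·(-3) + 0.4·(-4) = -3.4
E[Fair offer] = 0.6·(6) + 0.4·(-1) = 3.2
E[Generous offer] = 0.6·(-5) + 0.4·(2) = -2.2
Best response: Fair offer (3.2 is the largest).

Fair offer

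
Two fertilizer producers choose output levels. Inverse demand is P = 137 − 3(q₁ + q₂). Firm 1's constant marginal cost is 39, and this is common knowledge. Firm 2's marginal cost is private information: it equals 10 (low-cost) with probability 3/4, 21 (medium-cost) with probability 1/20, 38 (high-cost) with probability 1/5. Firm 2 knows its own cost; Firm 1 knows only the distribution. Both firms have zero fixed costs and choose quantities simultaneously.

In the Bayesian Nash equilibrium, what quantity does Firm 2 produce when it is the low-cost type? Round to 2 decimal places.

16.99

Type-c best response for Firm 2: q₂(c) = (137 − c)/6 − q₁/2.
Firm 1 maximizes expected profit; its first-order condition is 137 − 6q₁ − 3E[q₂] − 39 = 0.
Substituting E[q₂] and solving: E[c₂] = 16.15, so q₁ = (137 − 2·39 + 16.15)/9 = 8.35.
q₂(low-cost) = (137 − 10 − 3·8.35)/6 = 16.9917.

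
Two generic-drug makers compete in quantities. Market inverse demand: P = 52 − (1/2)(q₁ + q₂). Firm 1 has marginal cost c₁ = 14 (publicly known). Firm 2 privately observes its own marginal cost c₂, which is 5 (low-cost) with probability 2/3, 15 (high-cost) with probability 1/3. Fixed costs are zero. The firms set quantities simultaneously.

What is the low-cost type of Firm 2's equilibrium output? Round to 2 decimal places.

Type-c best response for Firm 2: q₂(c) = (52 − c) − q₁/2.
Firm 1 maximizes expected profit; its first-order condition is 52 − q₁ − (1/2)E[q₂] − 14 = 0.
Substituting E[q₂] and solving: E[c₂] = 8.33333, so q₁ = (52 − 2·14 + 8.33333)/(3/2) = 21.5556.
q₂(low-cost) = (52 − 5 − (1/2)·21.5556) = 36.2222.

36.22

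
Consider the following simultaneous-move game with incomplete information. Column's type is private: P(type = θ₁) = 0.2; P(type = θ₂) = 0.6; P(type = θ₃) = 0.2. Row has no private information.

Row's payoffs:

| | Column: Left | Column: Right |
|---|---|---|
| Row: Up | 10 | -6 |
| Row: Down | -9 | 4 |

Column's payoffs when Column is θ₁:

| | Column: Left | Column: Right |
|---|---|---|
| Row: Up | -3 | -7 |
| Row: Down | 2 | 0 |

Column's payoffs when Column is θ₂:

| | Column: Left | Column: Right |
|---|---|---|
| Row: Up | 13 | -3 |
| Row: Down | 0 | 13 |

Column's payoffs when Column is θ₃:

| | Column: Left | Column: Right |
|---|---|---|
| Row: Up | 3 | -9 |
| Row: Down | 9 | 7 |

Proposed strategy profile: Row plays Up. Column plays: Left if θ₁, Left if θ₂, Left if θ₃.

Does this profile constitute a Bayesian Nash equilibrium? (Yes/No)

Row plays Up: E[Up] = 0.2·(10) + 0.6·(10) + 0.2·(10) = 10; E[Down] = -9. Best-responding. ✓
Column (type θ₁), facing Up: Left gives -3, Right gives -7. Proposed Left is best. ✓
Column (type θ₂), facing Up: Left gives 13, Right gives -3. Proposed Left is best. ✓
Column (type θ₃), facing Up: Left gives 3, Right gives -9. Proposed Left is best. ✓

Yes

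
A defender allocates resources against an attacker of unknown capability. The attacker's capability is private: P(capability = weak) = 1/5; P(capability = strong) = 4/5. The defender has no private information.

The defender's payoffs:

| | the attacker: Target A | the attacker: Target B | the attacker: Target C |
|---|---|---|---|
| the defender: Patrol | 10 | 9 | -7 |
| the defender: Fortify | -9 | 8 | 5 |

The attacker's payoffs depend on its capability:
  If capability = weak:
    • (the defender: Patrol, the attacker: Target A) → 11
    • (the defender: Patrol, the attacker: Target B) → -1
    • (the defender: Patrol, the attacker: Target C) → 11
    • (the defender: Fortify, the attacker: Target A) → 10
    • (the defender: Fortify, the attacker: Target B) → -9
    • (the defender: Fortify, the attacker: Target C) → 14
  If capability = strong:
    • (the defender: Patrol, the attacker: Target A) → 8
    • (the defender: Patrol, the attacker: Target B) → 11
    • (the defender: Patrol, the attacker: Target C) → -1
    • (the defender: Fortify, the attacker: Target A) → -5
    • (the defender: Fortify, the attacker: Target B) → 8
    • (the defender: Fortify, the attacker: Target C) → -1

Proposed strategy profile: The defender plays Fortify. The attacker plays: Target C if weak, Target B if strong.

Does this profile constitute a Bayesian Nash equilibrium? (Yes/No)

A profile is a BNE iff every type of every player is best-responding given beliefs about the other side.
The defender plays Fortify: E[Fortify] = 1/5·(5) + 4/5·(8) = 37/5; E[Patrol] = 29/5. Best-responding. ✓
The attacker (capability weak), facing Fortify: Target A gives 10, Target B gives -9, Target C gives 14. Proposed Target C is best. ✓
The attacker (capability strong), facing Fortify: Target A gives -5, Target B gives 8, Target C gives -1. Proposed Target B is best. ✓

Yes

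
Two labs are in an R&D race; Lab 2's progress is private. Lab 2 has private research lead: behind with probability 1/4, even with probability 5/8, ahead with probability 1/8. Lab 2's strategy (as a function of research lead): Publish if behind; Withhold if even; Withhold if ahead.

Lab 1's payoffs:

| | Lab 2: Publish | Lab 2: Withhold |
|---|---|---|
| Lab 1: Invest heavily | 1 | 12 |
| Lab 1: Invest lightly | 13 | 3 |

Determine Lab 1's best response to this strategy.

E[Invest heavily] = 1/4·(1) + 5/8·(12) + 1/8·(12) = 37/4
E[Invest lightly] = 1/4·(13) + 5/8·(3) + 1/8·(3) = 11/2
Best response: Invest heavily (37/4 is the largest).

Invest heavily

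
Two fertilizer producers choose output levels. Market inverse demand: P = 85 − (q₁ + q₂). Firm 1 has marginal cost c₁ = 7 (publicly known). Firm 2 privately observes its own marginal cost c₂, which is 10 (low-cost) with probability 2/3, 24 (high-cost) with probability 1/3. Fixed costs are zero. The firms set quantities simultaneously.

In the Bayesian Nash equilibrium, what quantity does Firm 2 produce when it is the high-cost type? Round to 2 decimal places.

16.22

Type-c best response for Firm 2: q₂(c) = (85 − c)/2 − q₁/2.
Firm 1 maximizes expected profit; its first-order condition is 85 − 2q₁ − E[q₂] − 7 = 0.
Substituting E[q₂] and solving: E[c₂] = 14.6667, so q₁ = (85 − 2·7 + 14.6667)/3 = 28.5556.
q₂(high-cost) = (85 − 24 − 28.5556)/2 = 16.2222.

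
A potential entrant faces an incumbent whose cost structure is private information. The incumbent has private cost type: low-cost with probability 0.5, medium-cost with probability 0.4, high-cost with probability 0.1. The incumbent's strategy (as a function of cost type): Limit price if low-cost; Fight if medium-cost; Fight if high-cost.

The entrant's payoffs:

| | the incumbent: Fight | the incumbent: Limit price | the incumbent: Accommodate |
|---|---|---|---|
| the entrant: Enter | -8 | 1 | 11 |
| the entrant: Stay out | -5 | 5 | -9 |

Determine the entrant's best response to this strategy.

E[Enter] = 0.5·(1) + 0.4·(-8) + 0.1·(-8) = -3.5
E[Stay out] = 0.5·(5) + 0.4·(-5) + 0.1·(-5) = 0
Best response: Stay out (0 is the largest).

Stay out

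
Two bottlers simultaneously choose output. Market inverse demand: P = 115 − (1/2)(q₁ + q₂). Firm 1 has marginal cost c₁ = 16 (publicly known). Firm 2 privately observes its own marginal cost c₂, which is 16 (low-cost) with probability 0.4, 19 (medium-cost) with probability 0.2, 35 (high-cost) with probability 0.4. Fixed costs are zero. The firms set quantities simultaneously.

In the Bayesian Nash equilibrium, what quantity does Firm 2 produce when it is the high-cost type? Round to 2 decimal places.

Type-c best response for Firm 2: q₂(c) = (115 − c) − q₁/2.
Firm 1 maximizes expected profit; its first-order condition is 115 − q₁ − (1/2)E[q₂] − 16 = 0.
Substituting E[q₂] and solving: E[c₂] = 24.2, so q₁ = (115 − 2·16 + 24.2)/(3/2) = 71.4667.
q₂(high-cost) = (115 − 35 − (1/2)·71.4667) = 44.2667.

44.27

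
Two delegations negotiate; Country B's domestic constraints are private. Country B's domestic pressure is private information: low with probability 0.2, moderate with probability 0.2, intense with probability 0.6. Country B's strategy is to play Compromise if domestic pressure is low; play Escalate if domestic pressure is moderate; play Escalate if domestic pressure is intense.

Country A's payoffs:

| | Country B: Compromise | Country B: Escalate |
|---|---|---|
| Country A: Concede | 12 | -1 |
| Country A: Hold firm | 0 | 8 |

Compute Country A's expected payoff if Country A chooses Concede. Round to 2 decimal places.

1.60

E[Concede] = 0.2·12 + 0.2·(-1) + 0.6·(-1) = 2.4 + (-0.2) + (-0.6) = 1.6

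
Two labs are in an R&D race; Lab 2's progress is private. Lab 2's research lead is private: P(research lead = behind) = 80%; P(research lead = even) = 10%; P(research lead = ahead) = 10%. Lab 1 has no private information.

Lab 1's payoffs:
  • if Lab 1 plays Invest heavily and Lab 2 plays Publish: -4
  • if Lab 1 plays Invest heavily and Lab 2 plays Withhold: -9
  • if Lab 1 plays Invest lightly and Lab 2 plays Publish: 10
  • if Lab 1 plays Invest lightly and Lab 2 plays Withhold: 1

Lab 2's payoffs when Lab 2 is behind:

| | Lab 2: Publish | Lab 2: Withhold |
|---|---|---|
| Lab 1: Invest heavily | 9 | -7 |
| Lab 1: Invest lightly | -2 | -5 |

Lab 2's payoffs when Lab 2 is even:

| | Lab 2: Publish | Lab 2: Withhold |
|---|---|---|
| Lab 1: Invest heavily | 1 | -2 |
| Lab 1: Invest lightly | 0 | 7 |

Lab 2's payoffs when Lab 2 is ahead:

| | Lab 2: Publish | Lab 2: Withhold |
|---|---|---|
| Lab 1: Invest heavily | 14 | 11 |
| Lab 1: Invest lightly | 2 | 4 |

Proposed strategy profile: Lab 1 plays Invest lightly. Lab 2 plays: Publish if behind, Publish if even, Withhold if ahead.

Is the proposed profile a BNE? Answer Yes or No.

No

Lab 1 plays Invest lightly: E[Invest lightly] = 0.8·(10) + 0.1·(10) + 0.1·(1) = 9.1; E[Invest heavily] = -4.5. Best-responding. ✓
Lab 2 (research lead behind), facing Invest lightly: Publish gives -2, Withhold gives -5. Proposed Publish is best. ✓
Lab 2 (research lead even), facing Invest lightly: Publish gives 0, Withhold gives 7. Proposed Publish is not best — profitable deviation exists. ✗
Lab 2 (research lead ahead), facing Invest lightly: Publish gives 2, Withhold gives 4. Proposed Withhold is best. ✓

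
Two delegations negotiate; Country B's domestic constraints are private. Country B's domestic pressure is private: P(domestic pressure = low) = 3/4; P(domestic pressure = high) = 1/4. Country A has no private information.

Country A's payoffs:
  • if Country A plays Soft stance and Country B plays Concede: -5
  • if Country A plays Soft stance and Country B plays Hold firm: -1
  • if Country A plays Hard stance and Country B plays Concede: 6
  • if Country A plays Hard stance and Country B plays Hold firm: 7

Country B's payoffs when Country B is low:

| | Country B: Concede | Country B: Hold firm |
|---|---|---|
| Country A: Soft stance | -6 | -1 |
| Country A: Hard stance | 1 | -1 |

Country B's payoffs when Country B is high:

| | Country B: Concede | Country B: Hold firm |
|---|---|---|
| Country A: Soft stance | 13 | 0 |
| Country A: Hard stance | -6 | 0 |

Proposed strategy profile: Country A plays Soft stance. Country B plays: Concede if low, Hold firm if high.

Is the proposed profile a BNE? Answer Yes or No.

No

Country A plays Soft stance: E[Soft stance] = 3/4·(-5) + 1/4·(-1) = -4; E[Hard stance] = 25/4. Not best-responding. ✗
Country B (domestic pressure low), facing Soft stance: Concede gives -6, Hold firm gives -1. Proposed Concede is not best — profitable deviation exists. ✗
Country B (domestic pressure high), facing Soft stance: Concede gives 13, Hold firm gives 0. Proposed Hold firm is not best — profitable deviation exists. ✗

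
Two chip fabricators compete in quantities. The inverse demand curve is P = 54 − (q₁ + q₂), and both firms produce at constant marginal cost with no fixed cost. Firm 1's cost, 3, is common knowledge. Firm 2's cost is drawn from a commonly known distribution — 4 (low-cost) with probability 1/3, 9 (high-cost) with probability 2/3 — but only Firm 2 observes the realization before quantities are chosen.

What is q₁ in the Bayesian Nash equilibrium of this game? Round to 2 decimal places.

18.44

Firm 2 with cost c maximizes (54 − (q₁+q₂) − c)·q₂, giving q₂(c) = (54 − c − q₁)/2.
E[c₂] = 1/3·4 + 2/3·9 = 7.33333
Firm 1's FOC against E[q₂] yields q₁ = (54 − 2·3 + E[c₂])/3 = (54 − 6 + 7.33333)/3 = 18.4444.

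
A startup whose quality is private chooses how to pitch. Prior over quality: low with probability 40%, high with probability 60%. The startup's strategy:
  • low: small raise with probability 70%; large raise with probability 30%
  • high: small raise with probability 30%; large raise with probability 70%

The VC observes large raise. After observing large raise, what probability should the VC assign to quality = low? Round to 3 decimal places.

0.222

P(large raise) = 0.4·0.3 + 0.6·0.7 = 0.54
P(low | large raise) = (0.4·0.3) / 0.54 = 0.12 / 0.54 = 0.222222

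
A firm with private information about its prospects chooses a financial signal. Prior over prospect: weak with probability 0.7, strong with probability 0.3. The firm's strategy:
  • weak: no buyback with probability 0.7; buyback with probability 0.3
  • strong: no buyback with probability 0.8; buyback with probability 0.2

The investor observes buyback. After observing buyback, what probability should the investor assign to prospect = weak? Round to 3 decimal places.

P(buyback) = 0.7·0.3 + 0.3·0.2 = 0.27
P(weak | buyback) = (0.7·0.3) / 0.27 = 0.21 / 0.27 = 0.777778

0.778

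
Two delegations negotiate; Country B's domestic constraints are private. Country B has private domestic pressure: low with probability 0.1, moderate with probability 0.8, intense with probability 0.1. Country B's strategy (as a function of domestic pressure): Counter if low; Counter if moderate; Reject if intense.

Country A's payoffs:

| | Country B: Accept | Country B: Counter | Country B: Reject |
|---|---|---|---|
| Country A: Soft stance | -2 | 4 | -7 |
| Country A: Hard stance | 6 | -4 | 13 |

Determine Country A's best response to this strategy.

E[Soft stance] = 0.1·(4) + 0.8·(4) + 0.1·(-7) = 2.9
E[Hard stance] = 0.1·(-4) + 0.8·(-4) + 0.1·(13) = -2.3
Best response: Soft stance (2.9 is the largest).

Soft stance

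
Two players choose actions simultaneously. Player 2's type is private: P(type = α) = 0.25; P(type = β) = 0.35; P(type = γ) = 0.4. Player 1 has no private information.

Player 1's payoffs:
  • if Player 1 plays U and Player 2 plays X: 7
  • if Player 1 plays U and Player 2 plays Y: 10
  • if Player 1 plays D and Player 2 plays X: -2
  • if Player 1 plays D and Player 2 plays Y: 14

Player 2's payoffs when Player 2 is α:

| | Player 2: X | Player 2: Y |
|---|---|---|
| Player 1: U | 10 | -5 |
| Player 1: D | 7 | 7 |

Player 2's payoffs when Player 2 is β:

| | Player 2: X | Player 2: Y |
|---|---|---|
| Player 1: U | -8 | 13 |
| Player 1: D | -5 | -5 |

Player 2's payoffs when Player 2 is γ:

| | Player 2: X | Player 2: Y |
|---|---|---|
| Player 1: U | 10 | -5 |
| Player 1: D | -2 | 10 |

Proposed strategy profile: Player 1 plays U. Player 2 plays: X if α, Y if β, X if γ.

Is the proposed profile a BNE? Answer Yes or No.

Yes

Player 1 plays U: E[U] = 0.25·(7) + 0.35·(10) + 0.4·(7) = 8.05; E[D] = 3.6. Best-responding. ✓
Player 2 (type α), facing U: X gives 10, Y gives -5. Proposed X is best. ✓
Player 2 (type β), facing U: X gives -8, Y gives 13. Proposed Y is best. ✓
Player 2 (type γ), facing U: X gives 10, Y gives -5. Proposed X is best. ✓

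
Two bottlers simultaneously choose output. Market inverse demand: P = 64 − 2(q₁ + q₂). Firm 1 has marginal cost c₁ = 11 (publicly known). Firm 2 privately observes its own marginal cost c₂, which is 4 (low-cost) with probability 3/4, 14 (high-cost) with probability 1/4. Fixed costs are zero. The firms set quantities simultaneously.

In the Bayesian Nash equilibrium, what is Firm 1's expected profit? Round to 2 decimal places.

Each type of Firm 2 best-responds to q₁; Firm 1 best-responds to the expected q₂ over Firm 2's types.
Firm 2 with cost c maximizes (64 − 2(q₁+q₂) − c)·q₂, giving q₂(c) = (64 − c − 2q₁)/4.
E[c₂] = 3/4·4 + 1/4·14 = 6.5
Firm 1's FOC against E[q₂] yields q₁ = (64 − 2·11 + E[c₂])/6 = (64 − 22 + 6.5)/6 = 8.08333.
E[P] = 64 − 2·(q₁ + E[q₂]) = 27.1667; Firm 1's expected profit = (E[P] − 11)·q₁ = (27.1667 − 11)·8.08333 = 130.681.

130.68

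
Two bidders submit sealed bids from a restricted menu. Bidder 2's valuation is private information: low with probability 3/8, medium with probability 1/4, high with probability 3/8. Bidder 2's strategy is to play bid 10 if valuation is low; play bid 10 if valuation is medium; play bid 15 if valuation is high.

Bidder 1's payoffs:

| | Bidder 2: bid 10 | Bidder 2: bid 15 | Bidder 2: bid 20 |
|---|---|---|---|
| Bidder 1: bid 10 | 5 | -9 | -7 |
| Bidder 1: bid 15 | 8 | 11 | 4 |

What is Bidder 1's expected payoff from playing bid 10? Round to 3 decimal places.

Take the expectation over Bidder 2's valuation, weighting each type's action by its prior probability.
E[bid 10] = 3/8·5 + 1/4·5 + 3/8·(-9) = 15/8 + 5/4 + (-27/8) = -1/4

-0.250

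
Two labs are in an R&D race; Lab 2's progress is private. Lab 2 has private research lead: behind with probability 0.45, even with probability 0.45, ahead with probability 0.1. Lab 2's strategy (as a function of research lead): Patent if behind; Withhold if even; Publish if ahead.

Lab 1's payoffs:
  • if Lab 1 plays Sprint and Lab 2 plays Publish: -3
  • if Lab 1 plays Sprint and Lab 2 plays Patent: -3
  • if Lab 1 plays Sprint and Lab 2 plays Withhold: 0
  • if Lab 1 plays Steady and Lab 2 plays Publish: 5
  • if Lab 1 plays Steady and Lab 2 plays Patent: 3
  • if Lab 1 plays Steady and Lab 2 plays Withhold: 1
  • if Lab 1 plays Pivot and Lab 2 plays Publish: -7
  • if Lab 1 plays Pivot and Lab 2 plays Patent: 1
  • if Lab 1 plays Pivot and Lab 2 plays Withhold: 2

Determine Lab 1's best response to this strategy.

Steady

E[Sprint] = 0.45·(-3) + 0.45·(0) + 0.1·(-3) = -1.65
E[Steady] = 0.45·(3) + 0.45·(1) + 0.1·(5) = 2.3
E[Pivot] = 0.45·(1) + 0.45·(2) + 0.1·(-7) = 0.65
Best response: Steady (2.3 is the largest).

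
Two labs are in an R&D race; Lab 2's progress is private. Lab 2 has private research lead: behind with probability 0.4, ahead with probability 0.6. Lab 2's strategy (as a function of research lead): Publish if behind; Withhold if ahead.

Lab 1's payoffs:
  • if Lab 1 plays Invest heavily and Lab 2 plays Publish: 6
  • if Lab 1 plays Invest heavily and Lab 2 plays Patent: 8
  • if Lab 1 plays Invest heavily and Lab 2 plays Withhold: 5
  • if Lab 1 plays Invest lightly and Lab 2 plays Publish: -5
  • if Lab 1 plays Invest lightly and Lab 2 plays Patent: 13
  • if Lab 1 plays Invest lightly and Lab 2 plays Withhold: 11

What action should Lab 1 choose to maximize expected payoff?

Compute Lab 1's expected payoff for each action, taking the expectation over Lab 2's type.
E[Invest heavily] = 0.4·(6) + 0.6·(5) = 5.4
E[Invest lightly] = 0.4·(-5) + 0.6·(11) = 4.6
Best response: Invest heavily (5.4 is the largest).

Invest heavily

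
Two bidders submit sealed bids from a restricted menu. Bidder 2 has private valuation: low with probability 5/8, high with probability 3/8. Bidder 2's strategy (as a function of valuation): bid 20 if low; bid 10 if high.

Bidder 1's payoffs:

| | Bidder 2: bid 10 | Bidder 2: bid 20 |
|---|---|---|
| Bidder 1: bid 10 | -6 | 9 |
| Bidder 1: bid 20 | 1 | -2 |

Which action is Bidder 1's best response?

E[bid 10] = 5/8·(9) + 3/8·(-6) = 27/8
E[bid 20] = 5/8·(-2) + 3/8·(1) = -7/8
Best response: bid 10 (27/8 is the largest).

bid 10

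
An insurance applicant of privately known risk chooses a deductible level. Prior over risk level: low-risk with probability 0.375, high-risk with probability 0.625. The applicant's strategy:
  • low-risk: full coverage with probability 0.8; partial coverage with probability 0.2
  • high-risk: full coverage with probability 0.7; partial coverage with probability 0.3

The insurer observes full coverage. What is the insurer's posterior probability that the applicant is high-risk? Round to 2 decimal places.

P(full coverage) = 0.375·0.8 + 0.625·0.7 = 0.7375
P(high-risk | full coverage) = (0.625·0.7) / 0.7375 = 0.4375 / 0.7375 = 0.59322

0.59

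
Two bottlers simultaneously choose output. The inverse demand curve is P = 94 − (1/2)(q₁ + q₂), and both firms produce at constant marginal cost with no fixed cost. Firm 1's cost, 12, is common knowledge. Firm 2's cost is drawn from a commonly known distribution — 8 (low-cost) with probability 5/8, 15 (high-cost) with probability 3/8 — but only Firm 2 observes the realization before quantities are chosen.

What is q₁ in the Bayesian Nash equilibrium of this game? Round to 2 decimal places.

53.75

Type-c best response for Firm 2: q₂(c) = (94 − c) − q₁/2.
Firm 1 maximizes expected profit; its first-order condition is 94 − q₁ − (1/2)E[q₂] − 12 = 0.
Substituting E[q₂] and solving: E[c₂] = 10.625, so q₁ = (94 − 2·12 + 10.625)/(3/2) = 53.75.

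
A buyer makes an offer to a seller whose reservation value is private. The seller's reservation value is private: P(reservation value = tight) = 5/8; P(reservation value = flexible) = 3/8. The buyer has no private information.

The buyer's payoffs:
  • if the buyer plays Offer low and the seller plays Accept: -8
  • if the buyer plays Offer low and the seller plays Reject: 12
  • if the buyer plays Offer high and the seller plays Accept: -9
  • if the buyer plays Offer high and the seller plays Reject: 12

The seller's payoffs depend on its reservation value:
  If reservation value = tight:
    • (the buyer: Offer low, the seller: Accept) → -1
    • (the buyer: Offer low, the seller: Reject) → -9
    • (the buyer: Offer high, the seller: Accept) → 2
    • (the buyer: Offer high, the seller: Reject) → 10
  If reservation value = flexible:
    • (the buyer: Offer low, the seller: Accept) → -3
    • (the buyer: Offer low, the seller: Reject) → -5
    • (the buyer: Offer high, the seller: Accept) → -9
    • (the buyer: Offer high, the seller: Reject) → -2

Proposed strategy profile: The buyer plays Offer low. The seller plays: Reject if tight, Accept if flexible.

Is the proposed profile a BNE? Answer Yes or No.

A profile is a BNE iff every type of every player is best-responding given beliefs about the other side.
The buyer plays Offer low: E[Offer low] = 5/8·(12) + 3/8·(-8) = 9/2; E[Offer high] = 33/8. Best-responding. ✓
The seller (reservation value tight), facing Offer low: Accept gives -1, Reject gives -9. Proposed Reject is not best — profitable deviation exists. ✗
The seller (reservation value flexible), facing Offer low: Accept gives -3, Reject gives -5. Proposed Accept is best. ✓

No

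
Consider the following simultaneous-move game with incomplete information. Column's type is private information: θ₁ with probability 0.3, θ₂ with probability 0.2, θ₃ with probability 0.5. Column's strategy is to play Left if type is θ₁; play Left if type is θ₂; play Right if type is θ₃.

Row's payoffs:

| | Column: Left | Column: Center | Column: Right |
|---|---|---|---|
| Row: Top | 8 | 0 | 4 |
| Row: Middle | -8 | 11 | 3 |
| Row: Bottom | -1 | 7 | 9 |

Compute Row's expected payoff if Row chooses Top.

6

E[Top] = 0.3·8 + 0.2·8 + 0.5·4 = 2.4 + 1.6 + 2 = 6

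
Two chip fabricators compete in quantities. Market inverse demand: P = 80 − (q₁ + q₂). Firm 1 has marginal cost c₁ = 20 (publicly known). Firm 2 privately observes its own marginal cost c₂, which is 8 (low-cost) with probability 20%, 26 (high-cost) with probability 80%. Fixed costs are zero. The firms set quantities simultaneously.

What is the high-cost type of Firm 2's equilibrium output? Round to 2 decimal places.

16.60

Type-c best response for Firm 2: q₂(c) = (80 − c)/2 − q₁/2.
Firm 1 maximizes expected profit; its first-order condition is 80 − 2q₁ − E[q₂] − 20 = 0.
Substituting E[q₂] and solving: E[c₂] = 22.4, so q₁ = (80 − 2·20 + 22.4)/3 = 20.8.
q₂(high-cost) = (80 − 26 − 20.8)/2 = 16.6.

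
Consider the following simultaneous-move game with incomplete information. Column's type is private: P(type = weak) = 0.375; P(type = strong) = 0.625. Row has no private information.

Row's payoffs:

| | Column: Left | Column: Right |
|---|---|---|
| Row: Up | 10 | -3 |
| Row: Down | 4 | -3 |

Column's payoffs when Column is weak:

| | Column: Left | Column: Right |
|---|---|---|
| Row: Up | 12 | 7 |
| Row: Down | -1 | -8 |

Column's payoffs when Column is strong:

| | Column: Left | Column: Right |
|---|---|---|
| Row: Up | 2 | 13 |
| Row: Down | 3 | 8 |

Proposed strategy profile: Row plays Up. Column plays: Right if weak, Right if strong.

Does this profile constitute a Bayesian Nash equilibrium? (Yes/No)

Row plays Up: E[Up] = 0.375·(-3) + 0.625·(-3) = -3; E[Down] = -3. Best-responding. ✓
Column (type weak), facing Up: Left gives 12, Right gives 7. Proposed Right is not best — profitable deviation exists. ✗
Column (type strong), facing Up: Left gives 2, Right gives 13. Proposed Right is best. ✓

No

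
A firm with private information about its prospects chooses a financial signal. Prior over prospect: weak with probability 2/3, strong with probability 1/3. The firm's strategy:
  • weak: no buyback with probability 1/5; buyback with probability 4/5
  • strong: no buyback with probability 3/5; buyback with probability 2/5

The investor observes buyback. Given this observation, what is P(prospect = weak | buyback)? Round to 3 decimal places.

Apply Bayes' rule using the sender's strategy as the likelihood.
P(buyback) = (2/3)·(4/5) + (1/3)·(2/5) = 2/3
P(weak | buyback) = ((2/3)·(4/5)) / (2/3) = (8/15) / (2/3) = 4/5

0.800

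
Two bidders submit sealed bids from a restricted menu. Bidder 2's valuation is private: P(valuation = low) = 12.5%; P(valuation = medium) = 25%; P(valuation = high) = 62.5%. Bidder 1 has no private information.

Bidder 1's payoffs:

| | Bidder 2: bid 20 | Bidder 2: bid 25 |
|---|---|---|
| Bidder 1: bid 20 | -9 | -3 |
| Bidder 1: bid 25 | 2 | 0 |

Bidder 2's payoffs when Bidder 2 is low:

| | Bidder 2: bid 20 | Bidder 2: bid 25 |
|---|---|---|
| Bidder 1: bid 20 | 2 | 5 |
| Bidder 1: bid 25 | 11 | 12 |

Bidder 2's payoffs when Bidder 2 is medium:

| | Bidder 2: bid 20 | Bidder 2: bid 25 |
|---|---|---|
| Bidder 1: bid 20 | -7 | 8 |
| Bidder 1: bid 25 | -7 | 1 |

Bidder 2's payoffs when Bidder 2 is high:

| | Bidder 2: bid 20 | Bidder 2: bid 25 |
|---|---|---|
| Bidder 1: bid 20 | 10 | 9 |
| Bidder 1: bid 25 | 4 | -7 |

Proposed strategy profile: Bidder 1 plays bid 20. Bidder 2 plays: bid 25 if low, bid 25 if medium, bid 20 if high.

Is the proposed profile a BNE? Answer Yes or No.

Bidder 1 plays bid 20: E[bid 20] = 0.125·(-3) + 0.25·(-3) + 0.625·(-9) = -6.75; E[bid 25] = 1.25. Not best-responding. ✗
Bidder 2 (valuation low), facing bid 20: bid 20 gives 2, bid 25 gives 5. Proposed bid 25 is best. ✓
Bidder 2 (valuation medium), facing bid 20: bid 20 gives -7, bid 25 gives 8. Proposed bid 25 is best. ✓
Bidder 2 (valuation high), facing bid 20: bid 20 gives 10, bid 25 gives 9. Proposed bid 20 is best. ✓

No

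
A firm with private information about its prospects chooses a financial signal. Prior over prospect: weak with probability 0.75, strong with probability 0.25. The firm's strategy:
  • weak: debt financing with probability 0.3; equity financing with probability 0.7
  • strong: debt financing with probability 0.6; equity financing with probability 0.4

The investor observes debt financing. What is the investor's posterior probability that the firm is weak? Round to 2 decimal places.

0.60

P(debt financing) = 0.75·0.3 + 0.25·0.6 = 0.375
P(weak | debt financing) = (0.75·0.3) / 0.375 = 0.225 / 0.375 = 0.6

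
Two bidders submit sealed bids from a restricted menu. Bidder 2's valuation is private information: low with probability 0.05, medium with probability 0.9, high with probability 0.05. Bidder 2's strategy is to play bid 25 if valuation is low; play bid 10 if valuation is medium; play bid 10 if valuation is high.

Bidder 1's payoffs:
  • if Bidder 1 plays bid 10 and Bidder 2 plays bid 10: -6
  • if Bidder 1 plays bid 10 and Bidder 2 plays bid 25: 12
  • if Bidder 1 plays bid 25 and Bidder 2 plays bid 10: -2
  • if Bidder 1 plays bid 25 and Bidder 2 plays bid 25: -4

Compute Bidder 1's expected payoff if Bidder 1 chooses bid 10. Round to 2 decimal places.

E[bid 10] = 0.05·12 + 0.9·(-6) + 0.05·(-6) = 0.6 + (-5.4) + (-0.3) = -5.1

-5.10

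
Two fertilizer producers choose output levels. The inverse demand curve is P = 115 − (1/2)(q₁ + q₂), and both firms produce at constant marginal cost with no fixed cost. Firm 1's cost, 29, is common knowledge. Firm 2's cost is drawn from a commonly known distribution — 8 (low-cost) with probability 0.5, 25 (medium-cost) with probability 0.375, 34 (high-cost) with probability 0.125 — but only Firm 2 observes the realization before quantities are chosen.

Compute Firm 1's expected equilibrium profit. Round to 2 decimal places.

Type-c best response for Firm 2: q₂(c) = (115 − c) − q₁/2.
Firm 1 maximizes expected profit; its first-order condition is 115 − q₁ − (1/2)E[q₂] − 29 = 0.
Substituting E[q₂] and solving: E[c₂] = 17.625, so q₁ = (115 − 2·29 + 17.625)/(3/2) = 49.75.
E[P] = 115 − (1/2)·(q₁ + E[q₂]) = 53.875; Firm 1's expected profit = (E[P] − 29)·q₁ = (53.875 − 29)·49.75 = 1237.53.

1237.53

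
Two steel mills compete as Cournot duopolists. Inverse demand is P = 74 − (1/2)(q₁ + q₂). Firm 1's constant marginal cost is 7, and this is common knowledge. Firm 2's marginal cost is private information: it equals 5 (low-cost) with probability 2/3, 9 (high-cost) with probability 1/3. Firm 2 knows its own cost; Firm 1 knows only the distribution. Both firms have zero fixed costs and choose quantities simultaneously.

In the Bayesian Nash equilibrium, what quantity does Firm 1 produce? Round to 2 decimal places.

44.22

Firm 2 with cost c maximizes (74 − (1/2)(q₁+q₂) − c)·q₂, giving q₂(c) = (74 − c − (1/2)q₁).
E[c₂] = 2/3·5 + 1/3·9 = 6.33333
Firm 1's FOC against E[q₂] yields q₁ = (74 − 2·7 + E[c₂])/(3/2) = (74 − 14 + 6.33333)/(3/2) = 44.2222.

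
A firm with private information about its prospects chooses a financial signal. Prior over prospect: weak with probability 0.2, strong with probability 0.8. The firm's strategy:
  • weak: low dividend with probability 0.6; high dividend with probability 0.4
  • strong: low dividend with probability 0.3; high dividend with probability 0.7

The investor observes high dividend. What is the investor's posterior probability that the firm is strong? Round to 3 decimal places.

0.875

Apply Bayes' rule using the sender's strategy as the likelihood.
P(high dividend) = 0.2·0.4 + 0.8·0.7 = 0.64
P(strong | high dividend) = (0.8·0.7) / 0.64 = 0.56 / 0.64 = 0.875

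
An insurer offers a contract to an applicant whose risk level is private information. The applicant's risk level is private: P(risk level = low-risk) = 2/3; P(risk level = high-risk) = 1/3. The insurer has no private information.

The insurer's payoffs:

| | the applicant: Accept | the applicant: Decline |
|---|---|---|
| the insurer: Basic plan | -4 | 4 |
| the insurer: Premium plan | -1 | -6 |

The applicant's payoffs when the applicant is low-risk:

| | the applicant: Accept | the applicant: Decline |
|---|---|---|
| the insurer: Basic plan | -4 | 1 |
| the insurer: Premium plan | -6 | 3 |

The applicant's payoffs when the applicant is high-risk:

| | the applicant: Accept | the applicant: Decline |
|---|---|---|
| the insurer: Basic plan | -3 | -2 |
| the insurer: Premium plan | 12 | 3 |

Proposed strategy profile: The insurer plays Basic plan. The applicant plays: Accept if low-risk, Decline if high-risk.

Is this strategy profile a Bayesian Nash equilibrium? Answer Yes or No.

No

The insurer plays Basic plan: E[Basic plan] = 2/3·(-4) + 1/3·(4) = -4/3; E[Premium plan] = -8/3. Best-responding. ✓
The applicant (risk level low-risk), facing Basic plan: Accept gives -4, Decline gives 1. Proposed Accept is not best — profitable deviation exists. ✗
The applicant (risk level high-risk), facing Basic plan: Accept gives -3, Decline gives -2. Proposed Decline is best. ✓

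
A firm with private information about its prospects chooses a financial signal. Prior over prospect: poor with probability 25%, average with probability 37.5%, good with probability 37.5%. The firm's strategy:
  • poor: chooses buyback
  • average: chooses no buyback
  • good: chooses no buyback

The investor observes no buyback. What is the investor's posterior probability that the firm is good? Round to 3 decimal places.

0.500

P(no buyback) = 0.25·0 + 0.375·1 + 0.375·1 = 0.75
P(good | no buyback) = (0.375·1) / 0.75 = 0.375 / 0.75 = 0.5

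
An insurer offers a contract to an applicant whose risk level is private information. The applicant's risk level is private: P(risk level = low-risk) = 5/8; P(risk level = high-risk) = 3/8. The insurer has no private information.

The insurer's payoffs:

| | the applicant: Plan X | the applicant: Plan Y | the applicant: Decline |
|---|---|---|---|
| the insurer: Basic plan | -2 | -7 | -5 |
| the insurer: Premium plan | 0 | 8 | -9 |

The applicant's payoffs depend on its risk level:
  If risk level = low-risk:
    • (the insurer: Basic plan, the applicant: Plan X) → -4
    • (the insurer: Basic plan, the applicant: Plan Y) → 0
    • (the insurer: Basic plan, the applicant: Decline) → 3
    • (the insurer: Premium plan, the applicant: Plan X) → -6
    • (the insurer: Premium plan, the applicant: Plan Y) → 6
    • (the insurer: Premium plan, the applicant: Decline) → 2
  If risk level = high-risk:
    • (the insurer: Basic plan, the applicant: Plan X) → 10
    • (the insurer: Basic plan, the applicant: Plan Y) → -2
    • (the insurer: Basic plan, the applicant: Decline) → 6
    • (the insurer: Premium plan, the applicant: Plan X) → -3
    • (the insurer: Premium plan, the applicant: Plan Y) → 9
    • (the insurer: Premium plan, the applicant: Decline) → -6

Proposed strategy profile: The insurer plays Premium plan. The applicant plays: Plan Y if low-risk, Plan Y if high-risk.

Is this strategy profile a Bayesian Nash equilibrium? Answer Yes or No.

Yes

The insurer plays Premium plan: E[Premium plan] = 5/8·(8) + 3/8·(8) = 8; E[Basic plan] = -7. Best-responding. ✓
The applicant (risk level low-risk), facing Premium plan: Plan X gives -6, Plan Y gives 6, Decline gives 2. Proposed Plan Y is best. ✓
The applicant (risk level high-risk), facing Premium plan: Plan X gives -3, Plan Y gives 9, Decline gives -6. Proposed Plan Y is best. ✓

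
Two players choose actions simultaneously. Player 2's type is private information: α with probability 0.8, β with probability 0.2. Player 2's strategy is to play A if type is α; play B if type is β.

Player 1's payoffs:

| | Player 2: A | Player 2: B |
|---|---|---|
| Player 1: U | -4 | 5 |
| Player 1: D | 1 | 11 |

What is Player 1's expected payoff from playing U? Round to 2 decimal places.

Take the expectation over Player 2's type, weighting each type's action by its prior probability.
E[U] = 0.8·(-4) + 0.2·5 = (-3.2) + 1 = -2.2

-2.20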